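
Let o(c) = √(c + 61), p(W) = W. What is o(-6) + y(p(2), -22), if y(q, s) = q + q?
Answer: 4 + √55 ≈ 11.416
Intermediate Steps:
y(q, s) = 2*q
o(c) = √(61 + c)
o(-6) + y(p(2), -22) = √(61 - 6) + 2*2 = √55 + 4 = 4 + √55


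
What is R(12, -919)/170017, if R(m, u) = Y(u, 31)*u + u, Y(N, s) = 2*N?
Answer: 1688203/170017 ≈ 9.9296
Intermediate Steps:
R(m, u) = u + 2*u² (R(m, u) = (2*u)*u + u = 2*u² + u = u + 2*u²)
R(12, -919)/170017 = -919*(1 + 2*(-919))/170017 = -919*(1 - 1838)*(1/170017) = -919*(-1837)*(1/170017) = 1688203*(1/170017) = 1688203/170017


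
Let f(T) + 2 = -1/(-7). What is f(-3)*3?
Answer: -39/7 ≈ -5.5714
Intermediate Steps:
f(T) = -13/7 (f(T) = -2 - 1/(-7) = -2 - 1*(-⅐) = -2 + ⅐ = -13/7)
f(-3)*3 = -13/7*3 = -39/7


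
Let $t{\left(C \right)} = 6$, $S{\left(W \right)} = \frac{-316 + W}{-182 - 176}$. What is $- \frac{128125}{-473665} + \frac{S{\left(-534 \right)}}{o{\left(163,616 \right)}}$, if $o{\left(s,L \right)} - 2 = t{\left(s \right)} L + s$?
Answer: $\frac{17750185900}{65471776227} \approx 0.27111$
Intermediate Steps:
$S{\left(W \right)} = \frac{158}{179} - \frac{W}{358}$ ($S{\left(W \right)} = \frac{-316 + W}{-358} = \left(-316 + W\right) \left(- \frac{1}{358}\right) = \frac{158}{179} - \frac{W}{358}$)
$o{\left(s,L \right)} = 2 + s + 6 L$ ($o{\left(s,L \right)} = 2 + \left(6 L + s\right) = 2 + \left(s + 6 L\right) = 2 + s + 6 L$)
$- \frac{128125}{-473665} + \frac{S{\left(-534 \right)}}{o{\left(163,616 \right)}} = - \frac{128125}{-473665} + \frac{\frac{158}{179} - - \frac{267}{179}}{2 + 163 + 6 \cdot 616} = \left(-128125\right) \left(- \frac{1}{473665}\right) + \frac{\frac{158}{179} + \frac{267}{179}}{2 + 163 + 3696} = \frac{25625}{94733} + \frac{425}{179 \cdot 3861} = \frac{25625}{94733} + \frac{425}{179} \cdot \frac{1}{3861} = \frac{25625}{94733} + \frac{425}{691119} = \frac{17750185900}{65471776227}$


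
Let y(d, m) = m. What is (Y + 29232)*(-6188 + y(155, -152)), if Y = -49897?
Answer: 131016100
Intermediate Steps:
(Y + 29232)*(-6188 + y(155, -152)) = (-49897 + 29232)*(-6188 - 152) = -20665*(-6340) = 131016100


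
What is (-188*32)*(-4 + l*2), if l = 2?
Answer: 0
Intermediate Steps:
(-188*32)*(-4 + l*2) = (-188*32)*(-4 + 2*2) = -6016*(-4 + 4) = -6016*0 = 0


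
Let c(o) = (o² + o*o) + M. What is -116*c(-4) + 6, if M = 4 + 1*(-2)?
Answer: -3938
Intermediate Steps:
M = 2 (M = 4 - 2 = 2)
c(o) = 2 + 2*o² (c(o) = (o² + o*o) + 2 = (o² + o²) + 2 = 2*o² + 2 = 2 + 2*o²)
-116*c(-4) + 6 = -116*(2 + 2*(-4)²) + 6 = -116*(2 + 2*16) + 6 = -116*(2 + 32) + 6 = -116*34 + 6 = -3944 + 6 = -3938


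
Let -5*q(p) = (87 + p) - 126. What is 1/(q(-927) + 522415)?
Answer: 5/2613041 ≈ 1.9135e-6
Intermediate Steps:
q(p) = 39/5 - p/5 (q(p) = -((87 + p) - 126)/5 = -(-39 + p)/5 = 39/5 - p/5)
1/(q(-927) + 522415) = 1/((39/5 - ⅕*(-927)) + 522415) = 1/((39/5 + 927/5) + 522415) = 1/(966/5 + 522415) = 1/(2613041/5) = 5/2613041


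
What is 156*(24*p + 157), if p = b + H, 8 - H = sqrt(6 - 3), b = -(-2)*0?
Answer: 54444 - 3744*sqrt(3) ≈ 47959.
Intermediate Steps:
b = 0 (b = -2*0 = 0)
H = 8 - sqrt(3) (H = 8 - sqrt(6 - 3) = 8 - sqrt(3) ≈ 6.2680)
p = 8 - sqrt(3) (p = 0 + (8 - sqrt(3)) = 8 - sqrt(3) ≈ 6.2680)
156*(24*p + 157) = 156*(24*(8 - sqrt(3)) + 157) = 156*((192 - 24*sqrt(3)) + 157) = 156*(349 - 24*sqrt(3)) = 54444 - 3744*sqrt(3)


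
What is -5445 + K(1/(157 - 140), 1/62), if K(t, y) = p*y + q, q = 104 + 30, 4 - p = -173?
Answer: -329105/62 ≈ -5308.1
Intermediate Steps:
p = 177 (p = 4 - 1*(-173) = 4 + 173 = 177)
q = 134
K(t, y) = 134 + 177*y (K(t, y) = 177*y + 134 = 134 + 177*y)
-5445 + K(1/(157 - 140), 1/62) = -5445 + (134 + 177/62) = -5445 + 8485/62 = -329105/62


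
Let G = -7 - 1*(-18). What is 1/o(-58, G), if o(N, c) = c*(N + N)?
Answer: -1/1276 ≈ -0.00078370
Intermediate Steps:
G = 11 (G = -7 + 18 = 11)
o(N, c) = 2*N*c (o(N, c) = c*(2*N) = 2*N*c)
1/o(-58, G) = 1/(2*(-58)*11) = 1/(-1276) = -1/1276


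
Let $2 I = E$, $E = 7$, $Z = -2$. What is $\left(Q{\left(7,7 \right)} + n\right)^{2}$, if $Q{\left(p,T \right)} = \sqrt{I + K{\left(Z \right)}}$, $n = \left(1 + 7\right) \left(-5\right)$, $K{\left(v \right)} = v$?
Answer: $\frac{\left(80 - \sqrt{6}\right)^{2}}{4} \approx 1503.5$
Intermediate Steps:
$n = -40$ ($n = 8 \left(-5\right) = -40$)
$I = \frac{7}{2}$ ($I = \frac{1}{2} \cdot 7 = \frac{7}{2} \approx 3.5$)
$Q{\left(p,T \right)} = \frac{\sqrt{6}}{2}$ ($Q{\left(p,T \right)} = \sqrt{\frac{7}{2} - 2} = \sqrt{\frac{3}{2}} = \frac{\sqrt{6}}{2}$)
$\left(Q{\left(7,7 \right)} + n\right)^{2} = \left(\frac{\sqrt{6}}{2} - 40\right)^{2} = \left(-40 + \frac{\sqrt{6}}{2}\right)^{2}$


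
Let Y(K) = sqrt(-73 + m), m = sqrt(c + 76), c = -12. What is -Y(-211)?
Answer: -I*sqrt(65) ≈ -8.0623*I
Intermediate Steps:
m = 8 (m = sqrt(-12 + 76) = sqrt(64) = 8)
Y(K) = I*sqrt(65) (Y(K) = sqrt(-73 + 8) = sqrt(-65) = I*sqrt(65))
-Y(-211) = -I*sqrt(65)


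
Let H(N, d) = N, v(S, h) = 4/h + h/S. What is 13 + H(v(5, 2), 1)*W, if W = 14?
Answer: 233/5 ≈ 46.600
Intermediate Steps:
13 + H(v(5, 2), 1)*W = 13 + (4/2 + 2/5)*14 = 13 + (4*(½) + 2*(⅕))*14 = 13 + (2 + ⅖)*14 = 13 + (12/5)*14 = 13 + 168/5 = 233/5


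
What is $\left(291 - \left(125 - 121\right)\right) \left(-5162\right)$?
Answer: $-1481494$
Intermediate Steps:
$\left(291 - \left(125 - 121\right)\right) \left(-5162\right) = \left(291 - 4\right) \left(-5162\right) = 287 \left(-5162\right) = -1481494$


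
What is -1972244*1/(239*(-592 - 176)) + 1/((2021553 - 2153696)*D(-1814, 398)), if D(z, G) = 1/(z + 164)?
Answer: 5930024993/551252544 ≈ 10.757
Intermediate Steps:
D(z, G) = 1/(164 + z)
-1972244*1/(239*(-592 - 176)) + 1/((2021553 - 2153696)*D(-1814, 398)) = -1972244*1/(239*(-592 - 176)) + 1/((2021553 - 2153696)*(1/(164 - 1814))) = -1972244/(239*(-768)) + 1/((-132143)*(1/(-1650))) = -1972244/(-183552) - 1/(132143*(-1/1650)) = -1972244*(-1/183552) - 1/132143*(-1650) = 493061/45888 + 150/12013 = 5930024993/551252544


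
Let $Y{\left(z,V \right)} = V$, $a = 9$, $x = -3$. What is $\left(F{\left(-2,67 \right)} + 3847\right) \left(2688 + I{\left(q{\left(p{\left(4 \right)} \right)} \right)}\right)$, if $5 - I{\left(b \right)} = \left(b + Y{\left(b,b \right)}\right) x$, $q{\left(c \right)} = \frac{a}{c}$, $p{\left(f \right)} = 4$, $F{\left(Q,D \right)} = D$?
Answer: $10593241$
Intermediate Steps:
$q{\left(c \right)} = \frac{9}{c}$
$I{\left(b \right)} = 5 + 6 b$ ($I{\left(b \right)} = 5 - \left(b + b\right) \left(-3\right) = 5 - 2 b \left(-3\right) = 5 - - 6 b = 5 + 6 b$)
$\left(F{\left(-2,67 \right)} + 3847\right) \left(2688 + I{\left(q{\left(p{\left(4 \right)} \right)} \right)}\right) = \left(67 + 3847\right) \left(2688 + \left(5 + 6 \cdot \frac{9}{4}\right)\right) = 3914 \left(2688 + \left(5 + 6 \cdot 9 \cdot \frac{1}{4}\right)\right) = 3914 \left(2688 + \left(5 + 6 \cdot \frac{9}{4}\right)\right) = 3914 \left(2688 + \left(5 + \frac{27}{2}\right)\right) = 3914 \left(2688 + \frac{37}{2}\right) = 3914 \cdot \frac{5413}{2} = 10593241$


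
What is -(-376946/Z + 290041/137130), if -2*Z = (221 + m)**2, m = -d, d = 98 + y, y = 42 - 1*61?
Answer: -27307399171/691272330 ≈ -39.503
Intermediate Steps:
y = -19 (y = 42 - 61 = -19)
d = 79 (d = 98 - 19 = 79)
m = -79 (m = -1*79 = -79)
Z = -10082 (Z = -(221 - 79)**2/2 = -1/2*142**2 = -1/2*20164 = -10082)
-(-376946/Z + 290041/137130) = -(-376946/(-10082) + 290041/137130) = -(-376946*(-1/10082) + 290041*(1/137130)) = -(188473/5041 + 290041/137130) = -1*27307399171/691272330 = -27307399171/691272330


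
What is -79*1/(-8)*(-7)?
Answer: -553/8 ≈ -69.125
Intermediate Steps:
-79*1/(-8)*(-7) = -79*1*(-⅛)*(-7) = -(-79)*(-7)/8 = -79*7/8 = -553/8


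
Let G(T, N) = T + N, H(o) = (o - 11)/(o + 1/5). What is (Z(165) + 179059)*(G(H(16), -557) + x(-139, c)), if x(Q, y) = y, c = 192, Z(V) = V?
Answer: -5294276960/81 ≈ -6.5361e+7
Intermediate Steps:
H(o) = (-11 + o)/(⅕ + o) (H(o) = (-11 + o)/(o + ⅕) = (-11 + o)/(⅕ + o))
G(T, N) = N + T
(Z(165) + 179059)*(G(H(16), -557) + x(-139, c)) = (165 + 179059)*((-557 + 5*(-11 + 16)/(1 + 5*16)) + 192) = 179224*((-557 + 5*5/(1 + 80)) + 192) = 179224*((-557 + 5*5/81) + 192) = 179224*((-557 + 5*(1/81)*5) + 192) = 179224*((-557 + 25/81) + 192) = 179224*(-45092/81 + 192) = 179224*(-29540/81) = -5294276960/81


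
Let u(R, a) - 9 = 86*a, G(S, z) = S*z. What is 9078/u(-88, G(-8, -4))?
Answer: 9078/2761 ≈ 3.2879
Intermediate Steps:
u(R, a) = 9 + 86*a
9078/u(-88, G(-8, -4)) = 9078/(9 + 86*(-8*(-4))) = 9078/(9 + 86*32) = 9078/(9 + 2752) = 9078/2761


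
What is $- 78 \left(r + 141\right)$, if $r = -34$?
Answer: $-8346$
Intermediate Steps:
$- 78 \left(r + 141\right) = - 78 \left(-34 + 141\right) = \left(-78\right) 107 = -8346$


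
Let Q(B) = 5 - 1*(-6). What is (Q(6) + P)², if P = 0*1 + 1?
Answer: 144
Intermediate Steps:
Q(B) = 11 (Q(B) = 5 + 6 = 11)
P = 1 (P = 0 + 1 = 1)
(Q(6) + P)² = (11 + 1)² = 12² = 144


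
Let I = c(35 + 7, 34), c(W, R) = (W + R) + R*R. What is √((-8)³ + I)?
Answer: 12*√5 ≈ 26.833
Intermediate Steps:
c(W, R) = R + W + R² (c(W, R) = (R + W) + R² = R + W + R²)
I = 1232 (I = 34 + (35 + 7) + 34² = 34 + 42 + 1156 = 1232)
√((-8)³ + I) = √((-8)³ + 1232) = √(-512 + 1232) = √720 = 12*√5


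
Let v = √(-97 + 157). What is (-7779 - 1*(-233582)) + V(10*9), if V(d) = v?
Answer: 225803 + 2*√15 ≈ 2.2581e+5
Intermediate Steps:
v = 2*√15 (v = √60 = 2*√15 ≈ 7.7460)
V(d) = 2*√15
(-7779 - 1*(-233582)) + V(10*9) = (-7779 - 1*(-233582)) + 2*√15 = (-7779 + 233582) + 2*√15 = 225803 + 2*√15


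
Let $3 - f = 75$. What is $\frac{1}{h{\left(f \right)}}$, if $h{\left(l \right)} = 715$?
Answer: $\frac{1}{715} \approx 0.0013986$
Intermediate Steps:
$f = -72$ ($f = 3 - 75 = -72$)
$\frac{1}{h{\left(f \right)}} = \frac{1}{715}$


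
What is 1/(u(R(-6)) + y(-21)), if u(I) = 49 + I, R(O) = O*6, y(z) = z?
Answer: -⅛ ≈ -0.12500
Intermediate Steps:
R(O) = 6*O
1/(u(R(-6)) + y(-21)) = 1/((49 + 6*(-6)) - 21) = 1/((49 - 36) - 21) = 1/(13 - 21) = 1/(-8) = -⅛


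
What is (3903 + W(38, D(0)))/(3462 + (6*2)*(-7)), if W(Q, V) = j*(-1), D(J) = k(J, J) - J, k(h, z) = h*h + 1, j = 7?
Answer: 1948/1689 ≈ 1.1533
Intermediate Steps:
k(h, z) = 1 + h² (k(h, z) = h² + 1 = 1 + h²)
D(J) = 1 + J² - J (D(J) = (1 + J²) - J = 1 + J² - J)
W(Q, V) = -7 (W(Q, V) = 7*(-1) = -7)
(3903 + W(38, D(0)))/(3462 + (6*2)*(-7)) = (3903 - 7)/(3462 + (6*2)*(-7)) = 3896/(3462 + 12*(-7)) = 3896/(3462 - 84) = 3896/3378 = 3896*(1/3378) = 1948/1689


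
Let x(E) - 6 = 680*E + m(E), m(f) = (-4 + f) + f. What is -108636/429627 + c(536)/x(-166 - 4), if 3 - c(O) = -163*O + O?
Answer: -504057587/503132274 ≈ -1.0018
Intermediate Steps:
m(f) = -4 + 2*f
c(O) = 3 + 162*O (c(O) = 3 - (-163*O + O) = 3 - (-162)*O = 3 + 162*O)
x(E) = 2 + 682*E (x(E) = 6 + (680*E + (-4 + 2*E)) = 6 + (-4 + 682*E) = 2 + 682*E)
-108636/429627 + c(536)/x(-166 - 4) = -108636/429627 + (3 + 162*536)/(2 + 682*(-166 - 4)) = -108636*1/429627 + (3 + 86832)/(2 + 682*(-170)) = -3292/13019 + 86835/(2 - 115940) = -3292/13019 + 86835/(-115938) = -3292/13019 + 86835*(-1/115938) = -3292/13019 - 28945/38646 = -504057587/503132274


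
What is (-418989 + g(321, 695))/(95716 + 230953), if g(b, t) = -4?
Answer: -418993/326669 ≈ -1.2826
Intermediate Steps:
(-418989 + g(321, 695))/(95716 + 230953) = (-418989 - 4)/(95716 + 230953) = -418993/326669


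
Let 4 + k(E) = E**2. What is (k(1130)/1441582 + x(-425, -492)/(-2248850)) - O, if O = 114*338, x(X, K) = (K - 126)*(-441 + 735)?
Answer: -31228455522311514/810475420175 ≈ -38531.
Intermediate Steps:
k(E) = -4 + E**2
x(X, K) = -37044 + 294*K (x(X, K) = (-126 + K)*294 = -37044 + 294*K)
O = 38532
(k(1130)/1441582 + x(-425, -492)/(-2248850)) - O = ((-4 + 1130**2)/1441582 + (-37044 + 294*(-492))/(-2248850)) - 1*38532 = ((-4 + 1276900)*(1/1441582) + (-37044 - 144648)*(-1/2248850)) - 38532 = (1276896*(1/1441582) - 181692*(-1/2248850)) - 38532 = (638448/720791 + 90846/1124425) - 38532 = 783367871586/810475420175 - 38532 = -31228455522311514/810475420175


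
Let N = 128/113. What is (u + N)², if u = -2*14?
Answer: 9217296/12769 ≈ 721.85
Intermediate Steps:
u = -28
N = 128/113 (N = 128*(1/113) = 128/113 ≈ 1.1327)
(u + N)² = (-28 + 128/113)² = (-3036/113)² = 9217296/12769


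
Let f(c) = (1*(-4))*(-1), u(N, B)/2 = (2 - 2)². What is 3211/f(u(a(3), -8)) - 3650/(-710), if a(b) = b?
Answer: 229441/284 ≈ 807.89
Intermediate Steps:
u(N, B) = 0 (u(N, B) = 2*(2 - 2)² = 2*0² = 2*0 = 0)
f(c) = 4 (f(c) = -4*(-1) = 4)
3211/f(u(a(3), -8)) - 3650/(-710) = 3211/4 - 3650/(-710) = 3211*(¼) - 3650*(-1/710) = 3211/4 + 365/71 = 229441/284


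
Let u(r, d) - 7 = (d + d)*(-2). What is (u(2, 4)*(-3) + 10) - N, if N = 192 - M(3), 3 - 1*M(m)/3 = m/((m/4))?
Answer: -158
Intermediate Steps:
u(r, d) = 7 - 4*d (u(r, d) = 7 + (d + d)*(-2) = 7 + (2*d)*(-2) = 7 - 4*d)
M(m) = -3 (M(m) = 9 - 3*m/(m/4) = 9 - 3*m*4/m = 9 - 3*4 = 9 - 12 = -3)
N = 195 (N = 192 - 1*(-3) = 192 + 3 = 195)
(u(2, 4)*(-3) + 10) - N = ((7 - 4*4)*(-3) + 10) - 1*195 = ((7 - 16)*(-3) + 10) - 195 = (-9*(-3) + 10) - 195 = (27 + 10) - 195 = 37 - 195 = -158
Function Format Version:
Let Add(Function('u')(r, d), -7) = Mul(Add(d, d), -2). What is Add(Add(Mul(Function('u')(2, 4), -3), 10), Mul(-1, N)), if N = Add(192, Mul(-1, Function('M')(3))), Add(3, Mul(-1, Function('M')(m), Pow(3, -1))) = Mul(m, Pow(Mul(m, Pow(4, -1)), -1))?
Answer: -158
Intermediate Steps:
Function('u')(r, d) = Add(7, Mul(-4, d)) (Function('u')(r, d) = Add(7, Mul(Add(d, d), -2)) = Add(7, Mul(Mul(2, d), -2)) = Add(7, Mul(-4, d)))
Function('M')(m) = -3 (Function('M')(m) = Add(9, Mul(-3, Mul(m, Pow(Mul(m, Pow(4, -1)), -1)))) = Add(9, Mul(-3, Mul(m, Pow(Mul(m, Rational(1, 4)), -1)))) = Add(9, Mul(-3, Mul(m, Pow(Mul(Rational(1, 4), m), -1)))) = Add(9, Mul(-3, Mul(m, Mul(4, Pow(m, -1))))) = Add(9, Mul(-3, 4)) = Add(9, -12) = -3)
N = 195 (N = Add(192, Mul(-1, -3)) = Add(192, 3) = 195)
Add(Add(Mul(Function('u')(2, 4), -3), 10), Mul(-1, N)) = Add(Add(Mul(Add(7, Mul(-4, 4)), -3), 10), Mul(-1, 195)) = Add(Add(Mul(Add(7, -16), -3), 10), -195) = Add(Add(Mul(-9, -3), 10), -195) = Add(Add(27, 10), -195) = Add(37, -195) = -158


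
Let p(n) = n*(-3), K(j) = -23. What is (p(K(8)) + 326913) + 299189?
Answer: 626171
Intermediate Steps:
p(n) = -3*n
(p(K(8)) + 326913) + 299189 = (-3*(-23) + 326913) + 299189 = (69 + 326913) + 299189 = 326982 + 299189 = 626171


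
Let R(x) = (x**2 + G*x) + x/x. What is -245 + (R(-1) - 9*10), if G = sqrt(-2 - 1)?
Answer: -333 - I*sqrt(3) ≈ -333.0 - 1.732*I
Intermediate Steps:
G = I*sqrt(3) (G = sqrt(-3) = I*sqrt(3) ≈ 1.732*I)
R(x) = 1 + x**2 + I*x*sqrt(3) (R(x) = (x**2 + (I*sqrt(3))*x) + x/x = (x**2 + I*x*sqrt(3)) + 1 = 1 + x**2 + I*x*sqrt(3))
-245 + (R(-1) - 9*10) = -245 + ((1 + (-1)**2 + I*(-1)*sqrt(3)) - 9*10) = -245 + ((1 + 1 - I*sqrt(3)) - 90) = -245 + ((2 - I*sqrt(3)) - 90) = -245 + (-88 - I*sqrt(3)) = -333 - I*sqrt(3)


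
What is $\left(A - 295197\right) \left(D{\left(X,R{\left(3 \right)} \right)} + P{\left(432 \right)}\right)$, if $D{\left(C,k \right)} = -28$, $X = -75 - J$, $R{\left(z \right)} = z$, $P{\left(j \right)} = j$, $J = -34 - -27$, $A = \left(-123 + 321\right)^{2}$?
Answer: $-103421172$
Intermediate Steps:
$A = 39204$ ($A = 198^{2} = 39204$)
$J = -7$ ($J = -34 + 27 = -7$)
$X = -68$ ($X = -75 - -7 = -75 + 7 = -68$)
$\left(A - 295197\right) \left(D{\left(X,R{\left(3 \right)} \right)} + P{\left(432 \right)}\right) = \left(39204 - 295197\right) \left(-28 + 432\right) = \left(-255993\right) 404 = -103421172$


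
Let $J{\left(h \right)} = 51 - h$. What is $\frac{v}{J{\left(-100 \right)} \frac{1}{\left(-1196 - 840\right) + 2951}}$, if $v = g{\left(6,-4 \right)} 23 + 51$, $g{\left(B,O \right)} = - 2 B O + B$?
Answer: $\frac{1183095}{151} \approx 7835.1$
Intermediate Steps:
$g{\left(B,O \right)} = B - 2 B O$ ($g{\left(B,O \right)} = - 2 B O + B = B - 2 B O$)
$v = 1293$ ($v = 6 \left(1 - -8\right) 23 + 51 = 6 \left(1 + 8\right) 23 + 51 = 6 \cdot 9 \cdot 23 + 51 = 54 \cdot 23 + 51 = 1242 + 51 = 1293$)
$\frac{v}{J{\left(-100 \right)} \frac{1}{\left(-1196 - 840\right) + 2951}} = \frac{1293}{\left(51 - -100\right) \frac{1}{\left(-1196 - 840\right) + 2951}} = \frac{1293}{\left(51 + 100\right) \frac{1}{-2036 + 2951}} = \frac{1293}{151 \cdot \frac{1}{915}} = \frac{1293}{\frac{151}{915}} = 1293 \cdot \frac{915}{151} = \frac{1183095}{151}$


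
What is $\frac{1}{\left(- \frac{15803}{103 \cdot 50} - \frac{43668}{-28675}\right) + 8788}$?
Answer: $\frac{5907050}{51902024967} \approx 0.00011381$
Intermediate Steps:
$\frac{1}{\left(- \frac{15803}{103 \cdot 50} - \frac{43668}{-28675}\right) + 8788} = \frac{1}{\left(- \frac{15803}{5150} - - \frac{43668}{28675}\right) + 8788} = \frac{1}{\left(\left(-15803\right) \frac{1}{5150} + \frac{43668}{28675}\right) + 8788} = \frac{1}{\left(- \frac{15803}{5150} + \frac{43668}{28675}\right) + 8788} = \frac{1}{- \frac{9130433}{5907050} + 8788} = \frac{1}{\frac{51902024967}{5907050}} = \frac{5907050}{51902024967}$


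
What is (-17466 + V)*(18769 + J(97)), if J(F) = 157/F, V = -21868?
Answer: -71617380500/97 ≈ -7.3832e+8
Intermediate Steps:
(-17466 + V)*(18769 + J(97)) = (-17466 - 21868)*(18769 + 157/97) = -39334*(18769 + 157*(1/97)) = -39334*(18769 + 157/97) = -39334*1820750/97 = -71617380500/97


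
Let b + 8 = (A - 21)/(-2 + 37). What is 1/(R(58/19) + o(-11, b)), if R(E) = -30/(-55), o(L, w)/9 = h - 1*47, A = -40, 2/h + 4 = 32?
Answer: -154/64959 ≈ -0.0023707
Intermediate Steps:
h = 1/14 (h = 2/(-4 + 32) = 2/28 = 2*(1/28) = 1/14 ≈ 0.071429)
b = -341/35 (b = -8 + (-40 - 21)/(-2 + 37) = -8 - 61/35 = -341/35 ≈ -9.7429)
o(L, w) = -5913/14 (o(L, w) = 9*(1/14 - 1*47) = 9*(1/14 - 47) = 9*(-657/14) = -5913/14)
R(E) = 6/11 (R(E) = -30*(-1/55) = 6/11)
1/(R(58/19) + o(-11, b)) = 1/(6/11 - 5913/14) = 1/(-64959/154) = -154/64959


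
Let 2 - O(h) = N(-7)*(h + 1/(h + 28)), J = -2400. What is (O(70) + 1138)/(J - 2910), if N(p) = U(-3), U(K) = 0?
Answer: -38/177 ≈ -0.21469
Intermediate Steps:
N(p) = 0
O(h) = 2 (O(h) = 2 - 0*(h + 1/(h + 28)) = 2 - 0*(h + 1/(28 + h)) = 2 - 1*0 = 2 + 0 = 2)
(O(70) + 1138)/(J - 2910) = (2 + 1138)/(-2400 - 2910) = 1140/(-5310) = 1140*(-1/5310) = -38/177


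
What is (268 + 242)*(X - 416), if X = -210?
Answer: -319260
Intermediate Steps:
(268 + 242)*(X - 416) = (268 + 242)*(-210 - 416) = 510*(-626) = -319260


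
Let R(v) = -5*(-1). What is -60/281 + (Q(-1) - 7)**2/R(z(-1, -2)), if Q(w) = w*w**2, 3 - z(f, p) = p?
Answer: 17684/1405 ≈ 12.586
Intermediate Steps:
z(f, p) = 3 - p
R(v) = 5
Q(w) = w**3
-60/281 + (Q(-1) - 7)**2/R(z(-1, -2)) = -60/281 + ((-1)**3 - 7)**2/5 = -60*1/281 + (-1 - 7)**2*(1/5) = -60/281 + (-8)**2*(1/5) = -60/281 + 64*(1/5) = -60/281 + 64/5 = 17684/1405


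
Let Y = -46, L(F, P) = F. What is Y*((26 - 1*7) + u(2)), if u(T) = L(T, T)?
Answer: -966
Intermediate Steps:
u(T) = T
Y*((26 - 1*7) + u(2)) = -46*((26 - 1*7) + 2) = -46*((26 - 7) + 2) = -46*(19 + 2) = -46*21 = -966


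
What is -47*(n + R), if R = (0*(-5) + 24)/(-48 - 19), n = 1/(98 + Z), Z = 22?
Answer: 132211/8040 ≈ 16.444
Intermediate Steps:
n = 1/120 (n = 1/(98 + 22) = 1/120 ≈ 0.0083333)
R = -24/67 (R = (0 + 24)/(-67) = 24*(-1/67) = -24/67 ≈ -0.35821)
-47*(n + R) = -47*(1/120 - 24/67) = -47*(-2813/8040) = 132211/8040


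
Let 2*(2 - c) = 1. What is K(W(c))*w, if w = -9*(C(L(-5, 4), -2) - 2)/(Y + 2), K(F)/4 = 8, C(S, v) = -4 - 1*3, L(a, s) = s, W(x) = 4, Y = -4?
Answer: -1296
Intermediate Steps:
c = 3/2 (c = 2 - ½*1 = 2 - ½ = 3/2 ≈ 1.5000)
C(S, v) = -7 (C(S, v) = -4 - 3 = -7)
K(F) = 32 (K(F) = 4*8 = 32)
w = -81/2 (w = -9*(-7 - 2)/(-4 + 2) = -9/((-2/(-9))) = -9/((-2*(-⅑))) = -9/2/9 = -9*9/2 = -81/2 ≈ -40.500)
K(W(c))*w = 32*(-81/2) = -1296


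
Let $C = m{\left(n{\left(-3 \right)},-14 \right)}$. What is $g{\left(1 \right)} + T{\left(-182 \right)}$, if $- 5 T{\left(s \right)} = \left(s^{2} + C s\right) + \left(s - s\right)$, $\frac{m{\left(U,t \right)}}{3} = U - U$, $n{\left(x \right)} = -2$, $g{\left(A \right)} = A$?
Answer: $- \frac{33119}{5} \approx -6623.8$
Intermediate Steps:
$m{\left(U,t \right)} = 0$ ($m{\left(U,t \right)} = 3 \left(U - U\right) = 3 \cdot 0 = 0$)
$C = 0$
$T{\left(s \right)} = - \frac{s^{2}}{5}$ ($T{\left(s \right)} = - \frac{\left(s^{2} + 0 s\right) + \left(s - s\right)}{5} = - \frac{\left(s^{2} + 0\right) + 0}{5} = - \frac{s^{2} + 0}{5} = - \frac{s^{2}}{5}$)
$g{\left(1 \right)} + T{\left(-182 \right)} = 1 - \frac{\left(-182\right)^{2}}{5} = 1 - \frac{33124}{5} = - \frac{33119}{5}$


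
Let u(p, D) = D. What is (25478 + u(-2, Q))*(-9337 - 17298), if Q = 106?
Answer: -681429840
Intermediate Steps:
(25478 + u(-2, Q))*(-9337 - 17298) = (25478 + 106)*(-9337 - 17298) = 25584*(-26635) = -681429840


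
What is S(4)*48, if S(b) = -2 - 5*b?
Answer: -1056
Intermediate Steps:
S(4)*48 = (-2 - 5*4)*48 = (-2 - 20)*48 = -22*48 = -1056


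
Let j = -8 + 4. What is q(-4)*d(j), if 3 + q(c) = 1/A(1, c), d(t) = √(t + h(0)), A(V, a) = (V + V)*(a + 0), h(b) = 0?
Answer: -25*I/4 ≈ -6.25*I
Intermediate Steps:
A(V, a) = 2*V*a (A(V, a) = (2*V)*a = 2*V*a)
j = -4
d(t) = √t (d(t) = √(t + 0) = √t)
q(c) = -3 + 1/(2*c) (q(c) = -3 + 1/(2*1*c) = -3 + 1/(2*c))
q(-4)*d(j) = (-3 + (½)/(-4))*√(-4) = (-3 + (½)*(-¼))*(2*I) = (-3 - ⅛)*(2*I) = -25*I/4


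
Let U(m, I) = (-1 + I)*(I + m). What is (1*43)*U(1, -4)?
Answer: 645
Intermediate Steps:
(1*43)*U(1, -4) = (1*43)*((-4)² - 1*(-4) - 1*1 - 4*1) = 43*(16 + 4 - 1 - 4) = 43*15 = 645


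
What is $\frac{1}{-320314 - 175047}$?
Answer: $- \frac{1}{495361} \approx -2.0187 \cdot 10^{-6}$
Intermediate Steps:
$\frac{1}{-320314 - 175047} = \frac{1}{-495361} = - \frac{1}{495361}$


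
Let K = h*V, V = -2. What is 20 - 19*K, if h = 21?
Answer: 818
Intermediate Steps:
K = -42 (K = 21*(-2) = -42)
20 - 19*K = 20 - 19*(-42) = 20 + 798 = 818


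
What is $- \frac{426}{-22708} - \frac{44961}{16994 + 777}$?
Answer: $- \frac{506701971}{201771934} \approx -2.5113$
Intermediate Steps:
$- \frac{426}{-22708} - \frac{44961}{16994 + 777} = \left(-426\right) \left(- \frac{1}{22708}\right) - \frac{44961}{17771} = \frac{213}{11354} - \frac{44961}{17771} = - \frac{506701971}{201771934}$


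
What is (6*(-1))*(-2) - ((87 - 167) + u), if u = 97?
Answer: -5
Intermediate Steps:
(6*(-1))*(-2) - ((87 - 167) + u) = (6*(-1))*(-2) - ((87 - 167) + 97) = -6*(-2) - (-80 + 97) = 12 - 1*17 = 12 - 17 = -5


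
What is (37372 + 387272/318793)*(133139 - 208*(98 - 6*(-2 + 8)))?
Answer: 1432613491742124/318793 ≈ 4.4939e+9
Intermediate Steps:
(37372 + 387272/318793)*(133139 - 208*(98 - 6*(-2 + 8))) = (37372 + 387272*(1/318793))*(133139 - 208*(98 - 6*6)) = (37372 + 387272/318793)*(133139 - 208*(98 - 36)) = 11914319268*(133139 - 208*62)/318793 = 11914319268*(133139 - 12896)/318793 = (11914319268/318793)*120243 = 1432613491742124/318793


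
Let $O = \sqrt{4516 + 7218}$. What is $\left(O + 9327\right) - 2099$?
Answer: $7228 + \sqrt{11734} \approx 7336.3$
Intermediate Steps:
$O = \sqrt{11734} \approx 108.32$
$\left(O + 9327\right) - 2099 = \left(\sqrt{11734} + 9327\right) - 2099 = \left(9327 + \sqrt{11734}\right) - 2099 = 7228 + \sqrt{11734}$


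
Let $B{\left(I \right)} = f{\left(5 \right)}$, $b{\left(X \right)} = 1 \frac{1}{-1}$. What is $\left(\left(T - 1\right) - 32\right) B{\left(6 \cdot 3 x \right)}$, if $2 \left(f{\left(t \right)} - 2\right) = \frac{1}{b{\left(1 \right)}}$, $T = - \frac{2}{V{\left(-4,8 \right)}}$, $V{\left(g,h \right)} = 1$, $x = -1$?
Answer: $- \frac{105}{2} \approx -52.5$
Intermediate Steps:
$b{\left(X \right)} = -1$ ($b{\left(X \right)} = 1 \left(-1\right) = -1$)
$T = -2$ ($T = - \frac{2}{1} = \left(-2\right) 1 = -2$)
$f{\left(t \right)} = \frac{3}{2}$ ($f{\left(t \right)} = 2 + \frac{1}{2 \left(-1\right)} = 2 + \frac{1}{2} \left(-1\right) = 2 - \frac{1}{2} = \frac{3}{2}$)
$B{\left(I \right)} = \frac{3}{2}$
$\left(\left(T - 1\right) - 32\right) B{\left(6 \cdot 3 x \right)} = \left(\left(-2 - 1\right) - 32\right) \frac{3}{2} = \left(-3 - 32\right) \frac{3}{2} = \left(-35\right) \frac{3}{2} = - \frac{105}{2}$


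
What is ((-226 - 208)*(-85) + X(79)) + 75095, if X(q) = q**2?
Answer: 118226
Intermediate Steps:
((-226 - 208)*(-85) + X(79)) + 75095 = ((-226 - 208)*(-85) + 79**2) + 75095 = (-434*(-85) + 6241) + 75095 = (36890 + 6241) + 75095 = 43131 + 75095 = 118226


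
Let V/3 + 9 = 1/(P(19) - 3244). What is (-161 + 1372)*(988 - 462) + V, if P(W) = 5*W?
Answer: 2005783888/3149 ≈ 6.3696e+5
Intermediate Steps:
V = -85026/3149 (V = -27 + 3/(5*19 - 3244) = -27 + 3/(95 - 3244) = -27 + 3/(-3149) = -27 + 3*(-1/3149) = -27 - 3/3149 = -85026/3149 ≈ -27.001)
(-161 + 1372)*(988 - 462) + V = (-161 + 1372)*(988 - 462) - 85026/3149 = 1211*526 - 85026/3149 = 636986 - 85026/3149 = 2005783888/3149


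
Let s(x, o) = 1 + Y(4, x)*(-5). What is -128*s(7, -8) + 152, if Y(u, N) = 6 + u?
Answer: 6424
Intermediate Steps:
s(x, o) = -49 (s(x, o) = 1 + (6 + 4)*(-5) = 1 + 10*(-5) = 1 - 50 = -49)
-128*s(7, -8) + 152 = -128*(-49) + 152 = 6272 + 152 = 6424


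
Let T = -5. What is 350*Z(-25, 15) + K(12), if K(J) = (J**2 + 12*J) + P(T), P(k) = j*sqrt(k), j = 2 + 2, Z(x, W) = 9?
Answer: 3438 + 4*I*sqrt(5) ≈ 3438.0 + 8.9443*I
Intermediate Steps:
j = 4
P(k) = 4*sqrt(k)
K(J) = J**2 + 12*J + 4*I*sqrt(5) (K(J) = (J**2 + 12*J) + 4*sqrt(-5) = (J**2 + 12*J) + 4*(I*sqrt(5)) = (J**2 + 12*J) + 4*I*sqrt(5) = J**2 + 12*J + 4*I*sqrt(5))
350*Z(-25, 15) + K(12) = 350*9 + (12**2 + 12*12 + 4*I*sqrt(5)) = 3150 + (144 + 144 + 4*I*sqrt(5)) = 3150 + (288 + 4*I*sqrt(5)) = 3438 + 4*I*sqrt(5)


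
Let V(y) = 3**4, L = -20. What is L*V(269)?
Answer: -1620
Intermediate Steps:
V(y) = 81
L*V(269) = -20*81 = -1620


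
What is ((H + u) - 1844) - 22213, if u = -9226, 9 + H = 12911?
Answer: -20381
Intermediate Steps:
H = 12902 (H = -9 + 12911 = 12902)
((H + u) - 1844) - 22213 = ((12902 - 9226) - 1844) - 22213 = (3676 - 1844) - 22213 = 1832 - 22213 = -20381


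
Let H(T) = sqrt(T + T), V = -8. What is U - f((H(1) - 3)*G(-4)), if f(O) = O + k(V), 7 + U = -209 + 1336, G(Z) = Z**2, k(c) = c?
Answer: 1176 - 16*sqrt(2) ≈ 1153.4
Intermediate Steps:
H(T) = sqrt(2)*sqrt(T) (H(T) = sqrt(2*T) = sqrt(2)*sqrt(T))
U = 1120 (U = -7 + (-209 + 1336) = -7 + 1127 = 1120)
f(O) = -8 + O (f(O) = O - 8 = -8 + O)
U - f((H(1) - 3)*G(-4)) = 1120 - (-8 + (sqrt(2)*sqrt(1) - 3)*(-4)**2) = 1120 - (-8 + (sqrt(2)*1 - 3)*16) = 1120 - (-8 + (sqrt(2) - 3)*16) = 1120 - (-8 + (-3 + sqrt(2))*16) = 1120 - (-8 + (-48 + 16*sqrt(2))) = 1120 - (-56 + 16*sqrt(2)) = 1120 + (56 - 16*sqrt(2)) = 1176 - 16*sqrt(2)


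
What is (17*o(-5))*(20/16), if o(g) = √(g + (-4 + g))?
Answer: 85*I*√14/4 ≈ 79.51*I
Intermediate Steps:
o(g) = √(-4 + 2*g)
(17*o(-5))*(20/16) = (17*√(-4 + 2*(-5)))*(20/16) = (17*√(-4 - 10))*(20*(1/16)) = (17*√(-14))*(5/4) = (17*(I*√14))*(5/4) = (17*I*√14)*(5/4) = 85*I*√14/4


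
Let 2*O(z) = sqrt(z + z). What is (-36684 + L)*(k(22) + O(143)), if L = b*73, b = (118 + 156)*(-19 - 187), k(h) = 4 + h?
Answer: -108084496 - 2078548*sqrt(286) ≈ -1.4324e+8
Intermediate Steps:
b = -56444 (b = 274*(-206) = -56444)
O(z) = sqrt(2)*sqrt(z)/2 (O(z) = sqrt(z + z)/2 = sqrt(2*z)/2 = (sqrt(2)*sqrt(z))/2 = sqrt(2)*sqrt(z)/2)
L = -4120412 (L = -56444*73 = -4120412)
(-36684 + L)*(k(22) + O(143)) = (-36684 - 4120412)*((4 + 22) + sqrt(2)*sqrt(143)/2) = -4157096*(26 + sqrt(286)/2) = -108084496 - 2078548*sqrt(286)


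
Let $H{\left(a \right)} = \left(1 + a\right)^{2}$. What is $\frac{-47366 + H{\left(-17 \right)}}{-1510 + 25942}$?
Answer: $- \frac{23555}{12216} \approx -1.9282$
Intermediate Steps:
$\frac{-47366 + H{\left(-17 \right)}}{-1510 + 25942} = \frac{-47366 + \left(1 - 17\right)^{2}}{-1510 + 25942} = \frac{-47366 + \left(-16\right)^{2}}{24432} = \left(-47366 + 256\right) \frac{1}{24432} = \left(-47110\right) \frac{1}{24432} = - \frac{23555}{12216}$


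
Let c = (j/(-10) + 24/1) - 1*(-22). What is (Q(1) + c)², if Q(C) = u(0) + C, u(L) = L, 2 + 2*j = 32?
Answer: 8281/4 ≈ 2070.3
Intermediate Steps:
j = 15 (j = -1 + (½)*32 = -1 + 16 = 15)
Q(C) = C (Q(C) = 0 + C = C)
c = 89/2 (c = (15/(-10) + 24/1) - 1*(-22) = (15*(-⅒) + 24*1) + 22 = (-3/2 + 24) + 22 = 45/2 + 22 = 89/2 ≈ 44.500)
(Q(1) + c)² = (1 + 89/2)² = (91/2)² = 8281/4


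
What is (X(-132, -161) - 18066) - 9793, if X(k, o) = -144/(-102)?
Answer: -473579/17 ≈ -27858.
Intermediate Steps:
X(k, o) = 24/17 (X(k, o) = -144*(-1/102) = 24/17)
(X(-132, -161) - 18066) - 9793 = (24/17 - 18066) - 9793 = -307098/17 - 9793 = -473579/17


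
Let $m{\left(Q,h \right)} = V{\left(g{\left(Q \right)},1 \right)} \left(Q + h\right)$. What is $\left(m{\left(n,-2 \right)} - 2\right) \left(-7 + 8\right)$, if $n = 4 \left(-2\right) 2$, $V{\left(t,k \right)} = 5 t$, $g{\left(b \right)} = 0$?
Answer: $-2$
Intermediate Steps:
$n = -16$ ($n = \left(-8\right) 2 = -16$)
$m{\left(Q,h \right)} = 0$ ($m{\left(Q,h \right)} = 5 \cdot 0 \left(Q + h\right) = 0 \left(Q + h\right) = 0$)
$\left(m{\left(n,-2 \right)} - 2\right) \left(-7 + 8\right) = \left(0 - 2\right) \left(-7 + 8\right) = \left(0 - 2\right) 1 = \left(-2\right) 1 = -2$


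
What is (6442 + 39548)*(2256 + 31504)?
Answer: 1552622400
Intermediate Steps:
(6442 + 39548)*(2256 + 31504) = 45990*33760 = 1552622400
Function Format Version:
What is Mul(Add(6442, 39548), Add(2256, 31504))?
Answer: 1552622400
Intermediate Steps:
Mul(Add(6442, 39548), Add(2256, 31504)) = Mul(45990, 33760) = 1552622400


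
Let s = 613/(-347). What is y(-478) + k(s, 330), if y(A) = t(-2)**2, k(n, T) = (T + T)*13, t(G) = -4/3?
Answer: 77236/9 ≈ 8581.8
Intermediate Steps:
t(G) = -4/3 (t(G) = -4*1/3 = -4/3)
s = -613/347 (s = 613*(-1/347) = -613/347 ≈ -1.7666)
k(n, T) = 26*T (k(n, T) = (2*T)*13 = 26*T)
y(A) = 16/9 (y(A) = (-4/3)**2 = 16/9)
y(-478) + k(s, 330) = 16/9 + 26*330 = 16/9 + 8580 = 77236/9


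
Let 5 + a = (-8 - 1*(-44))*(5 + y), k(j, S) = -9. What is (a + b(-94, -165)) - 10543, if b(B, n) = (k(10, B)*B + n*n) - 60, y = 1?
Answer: 17679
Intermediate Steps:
b(B, n) = -60 + n² - 9*B (b(B, n) = (-9*B + n*n) - 60 = (-9*B + n²) - 60 = (n² - 9*B) - 60 = -60 + n² - 9*B)
a = 211 (a = -5 + (-8 - 1*(-44))*(5 + 1) = -5 + (-8 + 44)*6 = -5 + 36*6 = -5 + 216 = 211)
(a + b(-94, -165)) - 10543 = (211 + (-60 + (-165)² - 9*(-94))) - 10543 = (211 + (-60 + 27225 + 846)) - 10543 = (211 + 28011) - 10543 = 28222 - 10543 = 17679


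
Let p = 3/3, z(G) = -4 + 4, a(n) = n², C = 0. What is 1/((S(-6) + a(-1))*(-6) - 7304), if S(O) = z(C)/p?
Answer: -1/7310 ≈ -0.00013680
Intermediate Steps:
z(G) = 0
p = 1 (p = 3*(⅓) = 1)
S(O) = 0 (S(O) = 0/1 = 0*1 = 0)
1/((S(-6) + a(-1))*(-6) - 7304) = 1/((0 + (-1)²)*(-6) - 7304) = 1/((0 + 1)*(-6) - 7304) = 1/(1*(-6) - 7304) = 1/(-6 - 7304) = 1/(-7310) = -1/7310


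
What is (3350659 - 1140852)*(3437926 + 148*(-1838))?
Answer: 6996032400914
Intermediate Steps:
(3350659 - 1140852)*(3437926 + 148*(-1838)) = 2209807*(3437926 - 272024) = 2209807*3165902 = 6996032400914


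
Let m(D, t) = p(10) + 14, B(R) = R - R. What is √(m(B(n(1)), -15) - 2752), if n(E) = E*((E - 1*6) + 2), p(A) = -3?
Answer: I*√2741 ≈ 52.355*I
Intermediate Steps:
n(E) = E*(-4 + E) (n(E) = E*((E - 6) + 2) = E*((-6 + E) + 2) = E*(-4 + E))
B(R) = 0
m(D, t) = 11 (m(D, t) = -3 + 14 = 11)
√(m(B(n(1)), -15) - 2752) = √(11 - 2752) = √(-2741) = I*√2741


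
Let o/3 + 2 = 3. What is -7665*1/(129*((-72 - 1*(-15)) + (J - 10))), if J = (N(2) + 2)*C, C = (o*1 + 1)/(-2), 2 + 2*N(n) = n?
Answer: 2555/3053 ≈ 0.83688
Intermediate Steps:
o = 3 (o = -6 + 3*3 = -6 + 9 = 3)
N(n) = -1 + n/2
C = -2 (C = (3*1 + 1)/(-2) = (3 + 1)*(-½) = 4*(-½) = -2)
J = -4 (J = ((-1 + (½)*2) + 2)*(-2) = ((-1 + 1) + 2)*(-2) = (0 + 2)*(-2) = 2*(-2) = -4)
-7665*1/(129*((-72 - 1*(-15)) + (J - 10))) = -7665*1/(129*((-72 - 1*(-15)) + (-4 - 10))) = -7665*1/(129*((-72 + 15) - 14)) = -7665*1/(129*(-57 - 14)) = -7665/(129*(-71)) = -7665/(-9159) = -7665*(-1/9159) = 2555/3053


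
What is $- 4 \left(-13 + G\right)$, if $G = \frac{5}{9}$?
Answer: $\frac{448}{9} \approx 49.778$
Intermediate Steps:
$G = \frac{5}{9}$ ($G = 5 \cdot \frac{1}{9} = \frac{5}{9} \approx 0.55556$)
$- 4 \left(-13 + G\right) = - 4 \left(-13 + \frac{5}{9}\right) = \left(-4\right) \left(- \frac{112}{9}\right) = \frac{448}{9}$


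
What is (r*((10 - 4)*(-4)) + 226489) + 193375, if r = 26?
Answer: 419240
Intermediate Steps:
(r*((10 - 4)*(-4)) + 226489) + 193375 = (26*((10 - 4)*(-4)) + 226489) + 193375 = (26*(6*(-4)) + 226489) + 193375 = (26*(-24) + 226489) + 193375 = (-624 + 226489) + 193375 = 225865 + 193375 = 419240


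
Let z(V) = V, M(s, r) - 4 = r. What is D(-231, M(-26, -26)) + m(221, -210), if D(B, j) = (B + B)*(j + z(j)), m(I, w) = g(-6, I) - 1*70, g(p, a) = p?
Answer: 20252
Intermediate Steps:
M(s, r) = 4 + r
m(I, w) = -76 (m(I, w) = -6 - 1*70 = -6 - 70 = -76)
D(B, j) = 4*B*j (D(B, j) = (B + B)*(j + j) = (2*B)*(2*j) = 4*B*j)
D(-231, M(-26, -26)) + m(221, -210) = 4*(-231)*(4 - 26) - 76 = 4*(-231)*(-22) - 76 = 20328 - 76 = 20252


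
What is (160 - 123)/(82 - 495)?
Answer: -37/413 ≈ -0.089588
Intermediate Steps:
(160 - 123)/(82 - 495) = 37/(-413) = 37*(-1/413) = -37/413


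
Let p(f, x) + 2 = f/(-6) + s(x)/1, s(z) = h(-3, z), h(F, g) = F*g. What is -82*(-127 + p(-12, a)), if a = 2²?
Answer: 11398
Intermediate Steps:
a = 4
s(z) = -3*z
p(f, x) = -2 - 3*x - f/6 (p(f, x) = -2 + (f/(-6) - 3*x/1) = -2 + (f*(-⅙) - 3*x*1) = -2 + (-f/6 - 3*x) = -2 + (-3*x - f/6) = -2 - 3*x - f/6)
-82*(-127 + p(-12, a)) = -82*(-127 + (-2 - 3*4 - ⅙*(-12))) = -82*(-127 + (-2 - 12 + 2)) = -82*(-127 - 12) = -82*(-139) = 11398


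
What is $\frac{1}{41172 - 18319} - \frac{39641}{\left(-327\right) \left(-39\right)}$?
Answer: $- \frac{905903020}{291444309} \approx -3.1083$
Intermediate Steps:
$\frac{1}{41172 - 18319} - \frac{39641}{\left(-327\right) \left(-39\right)} = \frac{1}{22853} - \frac{39641}{12753} = - \frac{905903020}{291444309}$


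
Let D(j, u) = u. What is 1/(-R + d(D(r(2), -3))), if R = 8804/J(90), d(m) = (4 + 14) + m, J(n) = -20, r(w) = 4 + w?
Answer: 5/2276 ≈ 0.0021968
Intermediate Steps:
d(m) = 18 + m
R = -2201/5 (R = 8804/(-20) = 8804*(-1/20) = -2201/5 ≈ -440.20)
1/(-R + d(D(r(2), -3))) = 1/(-1*(-2201/5) + (18 - 3)) = 1/(2201/5 + 15) = 1/(2276/5) = 5/2276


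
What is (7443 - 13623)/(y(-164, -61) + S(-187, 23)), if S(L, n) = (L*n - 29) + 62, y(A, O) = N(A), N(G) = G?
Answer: 1545/1108 ≈ 1.3944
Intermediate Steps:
y(A, O) = A
S(L, n) = 33 + L*n (S(L, n) = (-29 + L*n) + 62 = 33 + L*n)
(7443 - 13623)/(y(-164, -61) + S(-187, 23)) = (7443 - 13623)/(-164 + (33 - 187*23)) = -6180/(-164 + (33 - 4301)) = -6180/(-164 - 4268) = -6180/(-4432) = -6180*(-1/4432) = 1545/1108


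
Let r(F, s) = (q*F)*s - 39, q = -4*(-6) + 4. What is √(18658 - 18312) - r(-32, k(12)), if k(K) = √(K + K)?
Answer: 39 + √346 + 1792*√6 ≈ 4447.1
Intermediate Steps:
q = 28 (q = 24 + 4 = 28)
k(K) = √2*√K (k(K) = √(2*K) = √2*√K)
r(F, s) = -39 + 28*F*s (r(F, s) = (28*F)*s - 39 = 28*F*s - 39 = -39 + 28*F*s)
√(18658 - 18312) - r(-32, k(12)) = √(18658 - 18312) - (-39 + 28*(-32)*(√2*√12)) = √346 - (-39 + 28*(-32)*(√2*(2*√3))) = √346 - (-39 + 28*(-32)*(2*√6)) = √346 - (-39 - 1792*√6) = √346 + (39 + 1792*√6) = 39 + √346 + 1792*√6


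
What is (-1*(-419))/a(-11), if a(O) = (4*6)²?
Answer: 419/576 ≈ 0.72743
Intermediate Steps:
a(O) = 576 (a(O) = 24² = 576)
(-1*(-419))/a(-11) = -1*(-419)/576 = 419*(1/576) = 419/576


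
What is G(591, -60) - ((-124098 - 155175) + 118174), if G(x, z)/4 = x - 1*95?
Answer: 163083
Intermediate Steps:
G(x, z) = -380 + 4*x (G(x, z) = 4*(x - 1*95) = 4*(x - 95) = 4*(-95 + x) = -380 + 4*x)
G(591, -60) - ((-124098 - 155175) + 118174) = (-380 + 4*591) - ((-124098 - 155175) + 118174) = (-380 + 2364) - (-279273 + 118174) = 1984 - 1*(-161099) = 1984 + 161099 = 163083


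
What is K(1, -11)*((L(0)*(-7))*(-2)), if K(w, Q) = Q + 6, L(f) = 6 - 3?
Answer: -210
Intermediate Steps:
L(f) = 3
K(w, Q) = 6 + Q
K(1, -11)*((L(0)*(-7))*(-2)) = (6 - 11)*((3*(-7))*(-2)) = -(-105)*(-2) = -5*42 = -210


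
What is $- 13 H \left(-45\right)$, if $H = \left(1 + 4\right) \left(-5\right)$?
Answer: $-14625$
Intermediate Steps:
$H = -25$ ($H = 5 \left(-5\right) = -25$)
$- 13 H \left(-45\right) = \left(-13\right) \left(-25\right) \left(-45\right) = 325 \left(-45\right) = -14625$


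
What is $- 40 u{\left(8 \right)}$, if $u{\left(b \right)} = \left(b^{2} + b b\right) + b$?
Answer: $-5440$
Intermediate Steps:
$u{\left(b \right)} = b + 2 b^{2}$ ($u{\left(b \right)} = \left(b^{2} + b^{2}\right) + b = 2 b^{2} + b = b + 2 b^{2}$)
$- 40 u{\left(8 \right)} = - 40 \cdot 8 \left(1 + 2 \cdot 8\right) = - 40 \cdot 8 \left(1 + 16\right) = - 40 \cdot 8 \cdot 17 = \left(-40\right) 136 = -5440$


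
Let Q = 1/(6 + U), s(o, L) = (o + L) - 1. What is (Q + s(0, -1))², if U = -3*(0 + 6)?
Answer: 625/144 ≈ 4.3403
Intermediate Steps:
U = -18 (U = -3*6 = -18)
s(o, L) = -1 + L + o (s(o, L) = (L + o) - 1 = -1 + L + o)
Q = -1/12 (Q = 1/(6 - 18) = 1/(-12) = -1/12 ≈ -0.083333)
(Q + s(0, -1))² = (-1/12 + (-1 - 1 + 0))² = (-1/12 - 2)² = (-25/12)² = 625/144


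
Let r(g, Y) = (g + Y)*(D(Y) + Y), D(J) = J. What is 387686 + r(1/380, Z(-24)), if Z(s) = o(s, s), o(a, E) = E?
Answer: 36939598/95 ≈ 3.8884e+5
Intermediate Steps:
Z(s) = s
r(g, Y) = 2*Y*(Y + g) (r(g, Y) = (g + Y)*(Y + Y) = (Y + g)*(2*Y) = 2*Y*(Y + g))
387686 + r(1/380, Z(-24)) = 387686 + 2*(-24)*(-24 + 1/380) = 387686 + 2*(-24)*(-9119/380) = 387686 + 109428/95 = 36939598/95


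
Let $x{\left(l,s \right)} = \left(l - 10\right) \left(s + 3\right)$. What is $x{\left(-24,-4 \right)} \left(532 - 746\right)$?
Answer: $-7276$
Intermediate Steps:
$x{\left(l,s \right)} = \left(-10 + l\right) \left(3 + s\right)$
$x{\left(-24,-4 \right)} \left(532 - 746\right) = \left(-30 - -40 + 3 \left(-24\right) - -96\right) \left(532 - 746\right) = \left(-30 + 40 - 72 + 96\right) \left(-214\right) = 34 \left(-214\right) = -7276$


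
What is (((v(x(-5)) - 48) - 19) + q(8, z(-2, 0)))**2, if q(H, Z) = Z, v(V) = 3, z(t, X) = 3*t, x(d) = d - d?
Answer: 4900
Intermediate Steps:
x(d) = 0
(((v(x(-5)) - 48) - 19) + q(8, z(-2, 0)))**2 = (((3 - 48) - 19) + 3*(-2))**2 = ((-45 - 19) - 6)**2 = (-64 - 6)**2 = (-70)**2 = 4900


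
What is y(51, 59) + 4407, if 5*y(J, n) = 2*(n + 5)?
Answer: 22163/5 ≈ 4432.6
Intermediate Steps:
y(J, n) = 2 + 2*n/5 (y(J, n) = (2*(n + 5))/5 = (2*(5 + n))/5 = (10 + 2*n)/5 = 2 + 2*n/5)
y(51, 59) + 4407 = (2 + (2/5)*59) + 4407 = (2 + 118/5) + 4407 = 128/5 + 4407 = 22163/5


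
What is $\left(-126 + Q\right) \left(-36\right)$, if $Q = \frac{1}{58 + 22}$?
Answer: $\frac{90711}{20} \approx 4535.5$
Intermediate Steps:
$Q = \frac{1}{80} \approx 0.0125$
$\left(-126 + Q\right) \left(-36\right) = \left(-126 + \frac{1}{80}\right) \left(-36\right) = \left(- \frac{10079}{80}\right) \left(-36\right) = \frac{90711}{20}$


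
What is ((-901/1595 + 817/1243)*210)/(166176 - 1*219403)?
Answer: -699384/1918673669 ≈ -0.00036451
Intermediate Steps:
((-901/1595 + 817/1243)*210)/(166176 - 1*219403) = ((-901*1/1595 + 817*(1/1243))*210)/(166176 - 219403) = ((-901/1595 + 817/1243)*210)/(-53227) = ((16652/180235)*210)*(-1/53227) = (699384/36047)*(-1/53227) = -699384/1918673669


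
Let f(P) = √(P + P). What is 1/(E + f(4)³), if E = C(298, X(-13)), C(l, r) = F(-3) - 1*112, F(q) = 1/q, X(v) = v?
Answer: -1011/108961 - 144*√2/108961 ≈ -0.011148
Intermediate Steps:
f(P) = √2*√P (f(P) = √(2*P) = √2*√P)
C(l, r) = -337/3 (C(l, r) = 1/(-3) - 1*112 = -⅓ - 112 = -337/3)
E = -337/3 ≈ -112.33
1/(E + f(4)³) = 1/(-337/3 + (√2*√4)³) = 1/(-337/3 + (√2*2)³) = 1/(-337/3 + (2*√2)³) = 1/(-337/3 + 16*√2)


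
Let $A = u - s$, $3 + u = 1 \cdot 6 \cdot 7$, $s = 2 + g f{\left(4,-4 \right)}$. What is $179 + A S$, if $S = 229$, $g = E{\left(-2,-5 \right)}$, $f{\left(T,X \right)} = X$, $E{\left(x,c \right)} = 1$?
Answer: $9568$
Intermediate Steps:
$g = 1$
$s = -2$ ($s = 2 + 1 \left(-4\right) = 2 - 4 = -2$)
$u = 39$ ($u = -3 + 1 \cdot 6 \cdot 7 = -3 + 6 \cdot 7 = -3 + 42 = 39$)
$A = 41$ ($A = 39 - -2 = 39 + 2 = 41$)
$179 + A S = 179 + 41 \cdot 229 = 179 + 9389 = 9568$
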